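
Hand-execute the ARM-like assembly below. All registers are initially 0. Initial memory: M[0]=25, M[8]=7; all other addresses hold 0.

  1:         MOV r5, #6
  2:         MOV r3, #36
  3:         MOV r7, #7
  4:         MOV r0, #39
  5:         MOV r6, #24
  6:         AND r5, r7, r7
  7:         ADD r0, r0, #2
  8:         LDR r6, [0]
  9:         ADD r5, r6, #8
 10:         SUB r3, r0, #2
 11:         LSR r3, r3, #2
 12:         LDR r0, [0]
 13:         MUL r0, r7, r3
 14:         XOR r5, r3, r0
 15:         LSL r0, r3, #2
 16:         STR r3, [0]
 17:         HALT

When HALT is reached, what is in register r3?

after MOV r5, #6: r5=6
after MOV r3, #36: r3=36
after MOV r7, #7: r7=7
after MOV r0, #39: r0=39
after MOV r6, #24: r6=24
after AND r5, r7, r7: r5=7&7=7
after ADD r0, r0, #2: r0=39+2=41
after LDR r6, [0]: r6=M[0]=25
after ADD r5, r6, #8: r5=25+8=33
after SUB r3, r0, #2: r3=41-2=39
after LSR r3, r3, #2: r3=39>>2=9
after LDR r0, [0]: r0=M[0]=25
after MUL r0, r7, r3: r0=7*9=63
after XOR r5, r3, r0: r5=9^63=54
after LSL r0, r3, #2: r0=9<<2=36
STR r3, [0] → M[0]=9
halt.

9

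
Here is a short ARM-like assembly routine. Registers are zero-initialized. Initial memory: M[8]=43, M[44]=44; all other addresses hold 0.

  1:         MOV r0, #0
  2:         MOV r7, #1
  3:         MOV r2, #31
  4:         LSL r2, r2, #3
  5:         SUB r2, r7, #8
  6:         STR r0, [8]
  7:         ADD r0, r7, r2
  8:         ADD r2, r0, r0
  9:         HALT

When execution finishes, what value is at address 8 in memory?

r0=0
r7=1
r2=31
r2=31<<3=248
r2=1-8=-7
STR r0, [8] → M[8]=0
r0=1+(-7)=-6
r2=(-6)+(-6)=-12
halt.

0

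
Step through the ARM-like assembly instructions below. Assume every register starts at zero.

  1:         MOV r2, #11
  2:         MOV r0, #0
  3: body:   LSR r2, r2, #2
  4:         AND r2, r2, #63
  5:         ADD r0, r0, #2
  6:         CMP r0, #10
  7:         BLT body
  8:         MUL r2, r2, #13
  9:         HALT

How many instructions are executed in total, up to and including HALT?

29

after MOV r2, #11: r2=11
after MOV r0, #0: r0=0
after LSR r2, r2, #2: r2=11>>2=2
after AND r2, r2, #63: r2=2&63=2
after ADD r0, r0, #2: r0=0+2=2
CMP r0, #10  (cmp 2,10)
BLT body: taken
after LSR r2, r2, #2: r2=2>>2=0
after AND r2, r2, #63: r2=0&63=0
after ADD r0, r0, #2: r0=2+2=4
CMP r0, #10  (cmp 4,10)
BLT body: taken
after LSR r2, r2, #2: r2=0>>2=0
after AND r2, r2, #63: r2=0&63=0
after ADD r0, r0, #2: r0=4+2=6
CMP r0, #10  (cmp 6,10)
BLT body: taken
after LSR r2, r2, #2: r2=0>>2=0
after AND r2, r2, #63: r2=0&63=0
after ADD r0, r0, #2: r0=6+2=8
CMP r0, #10  (cmp 8,10)
BLT body: taken
after LSR r2, r2, #2: r2=0>>2=0
after AND r2, r2, #63: r2=0&63=0
after ADD r0, r0, #2: r0=8+2=10
CMP r0, #10  (cmp 10,10)
BLT body: not taken
after MUL r2, r2, #13: r2=0*13=0
halt.
Total executed instructions: 29.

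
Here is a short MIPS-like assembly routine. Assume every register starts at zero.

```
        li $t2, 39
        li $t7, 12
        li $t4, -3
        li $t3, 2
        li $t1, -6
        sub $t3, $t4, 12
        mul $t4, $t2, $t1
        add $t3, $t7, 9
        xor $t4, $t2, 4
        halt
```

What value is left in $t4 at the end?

after li $t2, 39: $t2=39
after li $t7, 12: $t7=12
after li $t4, -3: $t4=-3
after li $t3, 2: $t3=2
after li $t1, -6: $t1=-6
after sub $t3, $t4, 12: $t3=(-3)-12=-15
after mul $t4, $t2, $t1: $t4=39*(-6)=-234
after add $t3, $t7, 9: $t3=12+9=21
after xor $t4, $t2, 4: $t4=39^4=35
halt.

35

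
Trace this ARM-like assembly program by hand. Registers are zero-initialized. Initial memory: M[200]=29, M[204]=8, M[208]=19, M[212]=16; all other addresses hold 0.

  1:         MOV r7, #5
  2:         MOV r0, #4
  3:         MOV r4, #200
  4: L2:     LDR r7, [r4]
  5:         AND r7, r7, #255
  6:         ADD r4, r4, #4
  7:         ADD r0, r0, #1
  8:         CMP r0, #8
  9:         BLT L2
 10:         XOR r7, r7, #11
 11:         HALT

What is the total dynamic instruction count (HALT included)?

after MOV r7, #5: r7=5
after MOV r0, #4: r0=4
after MOV r4, #200: r4=200
after LDR r7, [r4]: r7=M[200]=29
after AND r7, r7, #255: r7=29&255=29
after ADD r4, r4, #4: r4=200+4=204
after ADD r0, r0, #1: r0=4+1=5
CMP r0, #8  (cmp 5,8)
BLT L2: taken
after LDR r7, [r4]: r7=M[204]=8
after AND r7, r7, #255: r7=8&255=8
after ADD r4, r4, #4: r4=204+4=208
after ADD r0, r0, #1: r0=5+1=6
CMP r0, #8  (cmp 6,8)
BLT L2: taken
after LDR r7, [r4]: r7=M[208]=19
after AND r7, r7, #255: r7=19&255=19
after ADD r4, r4, #4: r4=208+4=212
after ADD r0, r0, #1: r0=6+1=7
CMP r0, #8  (cmp 7,8)
BLT L2: taken
after LDR r7, [r4]: r7=M[212]=16
after AND r7, r7, #255: r7=16&255=16
after ADD r4, r4, #4: r4=212+4=216
after ADD r0, r0, #1: r0=7+1=8
CMP r0, #8  (cmp 8,8)
BLT L2: not taken
after XOR r7, r7, #11: r7=16^11=27
halt.
Total executed instructions: 29.

29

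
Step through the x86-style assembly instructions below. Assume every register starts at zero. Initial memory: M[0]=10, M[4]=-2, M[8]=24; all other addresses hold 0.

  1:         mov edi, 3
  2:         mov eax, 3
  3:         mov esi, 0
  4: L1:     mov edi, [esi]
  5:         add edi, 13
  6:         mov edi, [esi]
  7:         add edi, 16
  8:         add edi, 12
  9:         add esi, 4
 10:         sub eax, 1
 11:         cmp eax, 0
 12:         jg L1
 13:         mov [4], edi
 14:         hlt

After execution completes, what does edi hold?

52

after mov edi, 3: edi=3
after mov eax, 3: eax=3
after mov esi, 0: esi=0
after mov edi, [esi]: edi=M[0]=10
after add edi, 13: edi=10+13=23
after mov edi, [esi]: edi=M[0]=10
after add edi, 16: edi=10+16=26
after add edi, 12: edi=26+12=38
after add esi, 4: esi=0+4=4
after sub eax, 1: eax=3-1=2
cmp eax, 0  (cmp 2,0)
jg L1: taken
after mov edi, [esi]: edi=M[4]=-2
after add edi, 13: edi=(-2)+13=11
after mov edi, [esi]: edi=M[4]=-2
after add edi, 16: edi=(-2)+16=14
after add edi, 12: edi=14+12=26
after add esi, 4: esi=4+4=8
after sub eax, 1: eax=2-1=1
cmp eax, 0  (cmp 1,0)
jg L1: taken
after mov edi, [esi]: edi=M[8]=24
after add edi, 13: edi=24+13=37
after mov edi, [esi]: edi=M[8]=24
after add edi, 16: edi=24+16=40
after add edi, 12: edi=40+12=52
after add esi, 4: esi=8+4=12
after sub eax, 1: eax=1-1=0
cmp eax, 0  (cmp 0,0)
jg L1: not taken
mov [4], edi → M[4]=52
halt.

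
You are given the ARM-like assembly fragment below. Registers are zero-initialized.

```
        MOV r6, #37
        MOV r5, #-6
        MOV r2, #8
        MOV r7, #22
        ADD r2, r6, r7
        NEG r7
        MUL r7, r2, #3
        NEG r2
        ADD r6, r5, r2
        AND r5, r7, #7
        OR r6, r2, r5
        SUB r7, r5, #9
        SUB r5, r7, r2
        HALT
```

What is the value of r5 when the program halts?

51

after MOV r6, #37: r6=37
after MOV r5, #-6: r5=-6
after MOV r2, #8: r2=8
after MOV r7, #22: r7=22
after ADD r2, r6, r7: r2=37+22=59
after NEG r7: r7=-(22)=-22
after MUL r7, r2, #3: r7=59*3=177
after NEG r2: r2=-(59)=-59
after ADD r6, r5, r2: r6=(-6)+(-59)=-65
after AND r5, r7, #7: r5=177&7=1
after OR r6, r2, r5: r6=(-59)|1=-59
after SUB r7, r5, #9: r7=1-9=-8
after SUB r5, r7, r2: r5=(-8)-(-59)=51
halt.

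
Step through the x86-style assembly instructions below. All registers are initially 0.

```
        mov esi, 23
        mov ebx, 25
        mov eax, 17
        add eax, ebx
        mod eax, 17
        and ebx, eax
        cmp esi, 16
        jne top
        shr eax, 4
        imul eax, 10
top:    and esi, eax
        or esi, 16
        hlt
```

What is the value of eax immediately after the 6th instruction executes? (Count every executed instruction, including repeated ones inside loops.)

esi=23
ebx=25
eax=17
eax=17+25=42
eax=42%17=8
ebx=25&8=8
After step 6: eax = 8.

8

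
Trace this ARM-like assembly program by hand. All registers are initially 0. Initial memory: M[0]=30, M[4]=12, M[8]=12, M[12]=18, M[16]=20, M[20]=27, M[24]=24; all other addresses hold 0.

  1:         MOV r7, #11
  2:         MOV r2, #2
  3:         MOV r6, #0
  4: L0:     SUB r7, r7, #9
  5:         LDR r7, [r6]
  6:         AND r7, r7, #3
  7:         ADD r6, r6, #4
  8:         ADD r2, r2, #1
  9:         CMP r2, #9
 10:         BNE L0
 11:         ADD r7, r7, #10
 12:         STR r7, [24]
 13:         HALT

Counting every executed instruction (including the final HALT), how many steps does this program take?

r7=11
r2=2
r6=0
r7=11-9=2
r7=M[0]=30
r7=30&3=2
r6=0+4=4
r2=2+1=3
CMP r2, #9  (cmp 3,9)
BNE L0: taken
r7=2-9=-7
r7=M[4]=12
r7=12&3=0
r6=4+4=8
r2=3+1=4
CMP r2, #9  (cmp 4,9)
BNE L0: taken
r7=0-9=-9
r7=M[8]=12
r7=12&3=0
r6=8+4=12
r2=4+1=5
CMP r2, #9  (cmp 5,9)
BNE L0: taken
r7=0-9=-9
r7=M[12]=18
r7=18&3=2
r6=12+4=16
r2=5+1=6
CMP r2, #9  (cmp 6,9)
BNE L0: taken
r7=2-9=-7
r7=M[16]=20
r7=20&3=0
r6=16+4=20
r2=6+1=7
CMP r2, #9  (cmp 7,9)
BNE L0: taken
r7=0-9=-9
r7=M[20]=27
r7=27&3=3
r6=20+4=24
r2=7+1=8
CMP r2, #9  (cmp 8,9)
BNE L0: taken
r7=3-9=-6
r7=M[24]=24
r7=24&3=0
r6=24+4=28
r2=8+1=9
CMP r2, #9  (cmp 9,9)
BNE L0: not taken
r7=0+10=10
STR r7, [24] → M[24]=10
halt.
Total executed instructions: 55.

55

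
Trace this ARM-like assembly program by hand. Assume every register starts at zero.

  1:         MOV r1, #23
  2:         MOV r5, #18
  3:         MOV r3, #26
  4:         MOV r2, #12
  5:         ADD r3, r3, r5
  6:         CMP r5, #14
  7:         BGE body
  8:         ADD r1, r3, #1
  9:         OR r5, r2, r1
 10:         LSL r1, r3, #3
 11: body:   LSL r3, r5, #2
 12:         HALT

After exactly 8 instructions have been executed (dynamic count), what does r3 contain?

r1=23
r5=18
r3=26
r2=12
r3=26+18=44
CMP r5, #14  (cmp 18,14)
BGE body: taken
r3=18<<2=72
After step 8: r3 = 72.

72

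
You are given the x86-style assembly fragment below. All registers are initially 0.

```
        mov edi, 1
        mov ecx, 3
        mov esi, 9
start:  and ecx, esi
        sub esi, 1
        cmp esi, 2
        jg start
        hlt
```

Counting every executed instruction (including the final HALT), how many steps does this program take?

32

edi=1
ecx=3
esi=9
ecx=3&9=1
esi=9-1=8
cmp esi, 2  (cmp 8,2)
jg start: taken
ecx=1&8=0
esi=8-1=7
cmp esi, 2  (cmp 7,2)
jg start: taken
ecx=0&7=0
esi=7-1=6
cmp esi, 2  (cmp 6,2)
jg start: taken
ecx=0&6=0
esi=6-1=5
cmp esi, 2  (cmp 5,2)
jg start: taken
ecx=0&5=0
esi=5-1=4
cmp esi, 2  (cmp 4,2)
jg start: taken
ecx=0&4=0
esi=4-1=3
cmp esi, 2  (cmp 3,2)
jg start: taken
ecx=0&3=0
esi=3-1=2
cmp esi, 2  (cmp 2,2)
jg start: not taken
halt.
Total executed instructions: 32.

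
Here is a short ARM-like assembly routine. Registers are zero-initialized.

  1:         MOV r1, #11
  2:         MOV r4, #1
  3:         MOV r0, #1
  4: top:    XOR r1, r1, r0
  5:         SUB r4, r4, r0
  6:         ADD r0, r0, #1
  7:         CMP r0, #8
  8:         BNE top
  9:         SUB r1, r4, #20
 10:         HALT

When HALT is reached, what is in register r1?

r1=11
r4=1
r0=1
r1=11^1=10
r4=1-1=0
r0=1+1=2
CMP r0, #8  (cmp 2,8)
BNE top: taken
r1=10^2=8
r4=0-2=-2
r0=2+1=3
CMP r0, #8  (cmp 3,8)
BNE top: taken
r1=8^3=11
r4=(-2)-3=-5
r0=3+1=4
CMP r0, #8  (cmp 4,8)
BNE top: taken
r1=11^4=15
r4=(-5)-4=-9
r0=4+1=5
CMP r0, #8  (cmp 5,8)
BNE top: taken
r1=15^5=10
r4=(-9)-5=-14
r0=5+1=6
CMP r0, #8  (cmp 6,8)
BNE top: taken
r1=10^6=12
r4=(-14)-6=-20
r0=6+1=7
CMP r0, #8  (cmp 7,8)
BNE top: taken
r1=12^7=11
r4=(-20)-7=-27
r0=7+1=8
CMP r0, #8  (cmp 8,8)
BNE top: not taken
r1=(-27)-20=-47
halt.

-47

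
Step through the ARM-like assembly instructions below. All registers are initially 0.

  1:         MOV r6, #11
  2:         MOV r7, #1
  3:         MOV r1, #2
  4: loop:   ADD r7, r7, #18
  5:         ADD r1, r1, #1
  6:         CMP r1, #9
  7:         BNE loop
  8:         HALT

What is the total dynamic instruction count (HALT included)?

r6=11
r7=1
r1=2
r7=1+18=19
r1=2+1=3
CMP r1, #9  (cmp 3,9)
BNE loop: taken
r7=19+18=37
r1=3+1=4
CMP r1, #9  (cmp 4,9)
BNE loop: taken
r7=37+18=55
r1=4+1=5
CMP r1, #9  (cmp 5,9)
BNE loop: taken
r7=55+18=73
r1=5+1=6
CMP r1, #9  (cmp 6,9)
BNE loop: taken
r7=73+18=91
r1=6+1=7
CMP r1, #9  (cmp 7,9)
BNE loop: taken
r7=91+18=109
r1=7+1=8
CMP r1, #9  (cmp 8,9)
BNE loop: taken
r7=109+18=127
r1=8+1=9
CMP r1, #9  (cmp 9,9)
BNE loop: not taken
halt.
Total executed instructions: 32.

32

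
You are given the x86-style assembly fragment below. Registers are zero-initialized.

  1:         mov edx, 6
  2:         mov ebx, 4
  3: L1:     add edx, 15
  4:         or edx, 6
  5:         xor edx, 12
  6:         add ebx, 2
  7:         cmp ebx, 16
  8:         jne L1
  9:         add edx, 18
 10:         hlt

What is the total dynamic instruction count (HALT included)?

after mov edx, 6: edx=6
after mov ebx, 4: ebx=4
after add edx, 15: edx=6+15=21
after or edx, 6: edx=21|6=23
after xor edx, 12: edx=23^12=27
after add ebx, 2: ebx=4+2=6
cmp ebx, 16  (cmp 6,16)
jne L1: taken
after add edx, 15: edx=27+15=42
after or edx, 6: edx=42|6=46
after xor edx, 12: edx=46^12=34
after add ebx, 2: ebx=6+2=8
cmp ebx, 16  (cmp 8,16)
jne L1: taken
after add edx, 15: edx=34+15=49
after or edx, 6: edx=49|6=55
after xor edx, 12: edx=55^12=59
after add ebx, 2: ebx=8+2=10
cmp ebx, 16  (cmp 10,16)
jne L1: taken
after add edx, 15: edx=59+15=74
after or edx, 6: edx=74|6=78
after xor edx, 12: edx=78^12=66
after add ebx, 2: ebx=10+2=12
cmp ebx, 16  (cmp 12,16)
jne L1: taken
after add edx, 15: edx=66+15=81
after or edx, 6: edx=81|6=87
after xor edx, 12: edx=87^12=91
after add ebx, 2: ebx=12+2=14
cmp ebx, 16  (cmp 14,16)
jne L1: taken
after add edx, 15: edx=91+15=106
after or edx, 6: edx=106|6=110
after xor edx, 12: edx=110^12=98
after add ebx, 2: ebx=14+2=16
cmp ebx, 16  (cmp 16,16)
jne L1: not taken
after add edx, 18: edx=98+18=116
halt.
Total executed instructions: 40.

40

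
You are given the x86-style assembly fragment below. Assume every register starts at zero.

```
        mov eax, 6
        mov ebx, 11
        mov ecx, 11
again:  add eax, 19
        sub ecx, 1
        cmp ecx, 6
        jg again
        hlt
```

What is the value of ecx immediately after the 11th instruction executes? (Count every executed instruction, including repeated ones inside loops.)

9

eax=6
ebx=11
ecx=11
eax=6+19=25
ecx=11-1=10
cmp ecx, 6  (cmp 10,6)
jg again: taken
eax=25+19=44
ecx=10-1=9
cmp ecx, 6  (cmp 9,6)
jg again: taken
After step 11: ecx = 9.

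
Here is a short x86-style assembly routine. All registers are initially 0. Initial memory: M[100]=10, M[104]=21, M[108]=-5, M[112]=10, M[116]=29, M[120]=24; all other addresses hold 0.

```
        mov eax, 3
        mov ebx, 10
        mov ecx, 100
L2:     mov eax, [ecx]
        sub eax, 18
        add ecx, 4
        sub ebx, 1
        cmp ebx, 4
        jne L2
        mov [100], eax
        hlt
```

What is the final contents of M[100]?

6

mov eax, 3 → eax=3
mov ebx, 10 → ebx=10
mov ecx, 100 → ecx=100
mov eax, [ecx] → eax=M[100]=10
sub eax, 18 → eax=10-18=-8
add ecx, 4 → ecx=100+4=104
sub ebx, 1 → ebx=10-1=9
cmp ebx, 4  (cmp 9,4)
jne L2: taken
mov eax, [ecx] → eax=M[104]=21
sub eax, 18 → eax=21-18=3
add ecx, 4 → ecx=104+4=108
sub ebx, 1 → ebx=9-1=8
cmp ebx, 4  (cmp 8,4)
jne L2: taken
mov eax, [ecx] → eax=M[108]=-5
sub eax, 18 → eax=(-5)-18=-23
add ecx, 4 → ecx=108+4=112
sub ebx, 1 → ebx=8-1=7
cmp ebx, 4  (cmp 7,4)
jne L2: taken
mov eax, [ecx] → eax=M[112]=10
sub eax, 18 → eax=10-18=-8
add ecx, 4 → ecx=112+4=116
sub ebx, 1 → ebx=7-1=6
cmp ebx, 4  (cmp 6,4)
jne L2: taken
mov eax, [ecx] → eax=M[116]=29
sub eax, 18 → eax=29-18=11
add ecx, 4 → ecx=116+4=120
sub ebx, 1 → ebx=6-1=5
cmp ebx, 4  (cmp 5,4)
jne L2: taken
mov eax, [ecx] → eax=M[120]=24
sub eax, 18 → eax=24-18=6
add ecx, 4 → ecx=120+4=124
sub ebx, 1 → ebx=5-1=4
cmp ebx, 4  (cmp 4,4)
jne L2: not taken
mov [100], eax → M[100]=6
halt.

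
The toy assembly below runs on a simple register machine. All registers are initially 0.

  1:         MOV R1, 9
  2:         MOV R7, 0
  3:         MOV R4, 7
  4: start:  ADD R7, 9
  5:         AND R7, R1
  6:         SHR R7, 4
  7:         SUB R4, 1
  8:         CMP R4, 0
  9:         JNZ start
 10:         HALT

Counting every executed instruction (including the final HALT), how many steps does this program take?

46

after MOV R1, 9: R1=9
after MOV R7, 0: R7=0
after MOV R4, 7: R4=7
after ADD R7, 9: R7=0+9=9
after AND R7, R1: R7=9&9=9
after SHR R7, 4: R7=9>>4=0
after SUB R4, 1: R4=7-1=6
CMP R4, 0  (cmp 6,0)
JNZ start: taken
after ADD R7, 9: R7=0+9=9
after AND R7, R1: R7=9&9=9
after SHR R7, 4: R7=9>>4=0
after SUB R4, 1: R4=6-1=5
CMP R4, 0  (cmp 5,0)
JNZ start: taken
after ADD R7, 9: R7=0+9=9
after AND R7, R1: R7=9&9=9
after SHR R7, 4: R7=9>>4=0
after SUB R4, 1: R4=5-1=4
CMP R4, 0  (cmp 4,0)
JNZ start: taken
after ADD R7, 9: R7=0+9=9
after AND R7, R1: R7=9&9=9
after SHR R7, 4: R7=9>>4=0
after SUB R4, 1: R4=4-1=3
CMP R4, 0  (cmp 3,0)
JNZ start: taken
after ADD R7, 9: R7=0+9=9
after AND R7, R1: R7=9&9=9
after SHR R7, 4: R7=9>>4=0
after SUB R4, 1: R4=3-1=2
CMP R4, 0  (cmp 2,0)
JNZ start: taken
after ADD R7, 9: R7=0+9=9
after AND R7, R1: R7=9&9=9
after SHR R7, 4: R7=9>>4=0
after SUB R4, 1: R4=2-1=1
CMP R4, 0  (cmp 1,0)
JNZ start: taken
after ADD R7, 9: R7=0+9=9
after AND R7, R1: R7=9&9=9
after SHR R7, 4: R7=9>>4=0
after SUB R4, 1: R4=1-1=0
CMP R4, 0  (cmp 0,0)
JNZ start: not taken
halt.
Total executed instructions: 46.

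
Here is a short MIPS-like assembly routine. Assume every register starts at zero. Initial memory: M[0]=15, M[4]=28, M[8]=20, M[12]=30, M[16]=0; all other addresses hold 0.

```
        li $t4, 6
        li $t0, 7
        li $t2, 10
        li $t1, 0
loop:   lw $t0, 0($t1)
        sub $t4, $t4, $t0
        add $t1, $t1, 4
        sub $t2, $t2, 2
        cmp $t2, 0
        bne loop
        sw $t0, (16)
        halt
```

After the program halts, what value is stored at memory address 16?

0

$t4=6
$t0=7
$t2=10
$t1=0
$t0=M[0]=15
$t4=6-15=-9
$t1=0+4=4
$t2=10-2=8
cmp $t2, 0  (cmp 8,0)
bne loop: taken
$t0=M[4]=28
$t4=(-9)-28=-37
$t1=4+4=8
$t2=8-2=6
cmp $t2, 0  (cmp 6,0)
bne loop: taken
$t0=M[8]=20
$t4=(-37)-20=-57
$t1=8+4=12
$t2=6-2=4
cmp $t2, 0  (cmp 4,0)
bne loop: taken
$t0=M[12]=30
$t4=(-57)-30=-87
$t1=12+4=16
$t2=4-2=2
cmp $t2, 0  (cmp 2,0)
bne loop: taken
$t0=M[16]=0
$t4=(-87)-0=-87
$t1=16+4=20
$t2=2-2=0
cmp $t2, 0  (cmp 0,0)
bne loop: not taken
sw $t0, (16) → M[16]=0
halt.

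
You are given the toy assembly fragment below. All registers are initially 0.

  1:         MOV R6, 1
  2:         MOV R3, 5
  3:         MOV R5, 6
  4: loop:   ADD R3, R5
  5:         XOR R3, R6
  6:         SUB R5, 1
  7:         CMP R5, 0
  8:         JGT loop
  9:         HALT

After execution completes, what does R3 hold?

24

after MOV R6, 1: R6=1
after MOV R3, 5: R3=5
after MOV R5, 6: R5=6
after ADD R3, R5: R3=5+6=11
after XOR R3, R6: R3=11^1=10
after SUB R5, 1: R5=6-1=5
CMP R5, 0  (cmp 5,0)
JGT loop: taken
after ADD R3, R5: R3=10+5=15
after XOR R3, R6: R3=15^1=14
after SUB R5, 1: R5=5-1=4
CMP R5, 0  (cmp 4,0)
JGT loop: taken
after ADD R3, R5: R3=14+4=18
after XOR R3, R6: R3=18^1=19
after SUB R5, 1: R5=4-1=3
CMP R5, 0  (cmp 3,0)
JGT loop: taken
after ADD R3, R5: R3=19+3=22
after XOR R3, R6: R3=22^1=23
after SUB R5, 1: R5=3-1=2
CMP R5, 0  (cmp 2,0)
JGT loop: taken
after ADD R3, R5: R3=23+2=25
after XOR R3, R6: R3=25^1=24
after SUB R5, 1: R5=2-1=1
CMP R5, 0  (cmp 1,0)
JGT loop: taken
after ADD R3, R5: R3=24+1=25
after XOR R3, R6: R3=25^1=24
after SUB R5, 1: R5=1-1=0
CMP R5, 0  (cmp 0,0)
JGT loop: not taken
halt.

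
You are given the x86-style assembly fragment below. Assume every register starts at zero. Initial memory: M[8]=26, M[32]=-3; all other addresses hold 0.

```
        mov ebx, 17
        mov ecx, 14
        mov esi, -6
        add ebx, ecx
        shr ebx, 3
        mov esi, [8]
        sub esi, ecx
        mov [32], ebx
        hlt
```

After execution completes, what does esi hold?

ebx=17
ecx=14
esi=-6
ebx=17+14=31
ebx=31>>3=3
esi=M[8]=26
esi=26-14=12
mov [32], ebx → M[32]=3
halt.

12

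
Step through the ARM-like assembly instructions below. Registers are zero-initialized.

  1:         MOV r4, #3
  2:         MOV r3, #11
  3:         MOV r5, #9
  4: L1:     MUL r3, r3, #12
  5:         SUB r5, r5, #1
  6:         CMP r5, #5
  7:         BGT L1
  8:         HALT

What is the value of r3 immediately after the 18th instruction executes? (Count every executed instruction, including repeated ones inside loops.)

228096

after MOV r4, #3: r4=3
after MOV r3, #11: r3=11
after MOV r5, #9: r5=9
after MUL r3, r3, #12: r3=11*12=132
after SUB r5, r5, #1: r5=9-1=8
CMP r5, #5  (cmp 8,5)
BGT L1: taken
after MUL r3, r3, #12: r3=132*12=1584
after SUB r5, r5, #1: r5=8-1=7
CMP r5, #5  (cmp 7,5)
BGT L1: taken
after MUL r3, r3, #12: r3=1584*12=19008
after SUB r5, r5, #1: r5=7-1=6
CMP r5, #5  (cmp 6,5)
BGT L1: taken
after MUL r3, r3, #12: r3=19008*12=228096
after SUB r5, r5, #1: r5=6-1=5
CMP r5, #5  (cmp 5,5)
After step 18: r3 = 228096.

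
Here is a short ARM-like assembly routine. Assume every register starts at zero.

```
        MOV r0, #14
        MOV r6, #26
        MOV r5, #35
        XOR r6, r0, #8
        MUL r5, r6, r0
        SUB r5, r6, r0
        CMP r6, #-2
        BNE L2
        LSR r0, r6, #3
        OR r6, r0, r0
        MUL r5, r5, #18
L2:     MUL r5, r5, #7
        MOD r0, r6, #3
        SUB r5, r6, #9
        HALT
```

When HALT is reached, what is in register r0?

0

MOV r0, #14 → r0=14
MOV r6, #26 → r6=26
MOV r5, #35 → r5=35
XOR r6, r0, #8 → r6=14^8=6
MUL r5, r6, r0 → r5=6*14=84
SUB r5, r6, r0 → r5=6-14=-8
CMP r6, #-2  (cmp 6,-2)
BNE L2: taken
MUL r5, r5, #7 → r5=(-8)*7=-56
MOD r0, r6, #3 → r0=6%3=0
SUB r5, r6, #9 → r5=6-9=-3
halt.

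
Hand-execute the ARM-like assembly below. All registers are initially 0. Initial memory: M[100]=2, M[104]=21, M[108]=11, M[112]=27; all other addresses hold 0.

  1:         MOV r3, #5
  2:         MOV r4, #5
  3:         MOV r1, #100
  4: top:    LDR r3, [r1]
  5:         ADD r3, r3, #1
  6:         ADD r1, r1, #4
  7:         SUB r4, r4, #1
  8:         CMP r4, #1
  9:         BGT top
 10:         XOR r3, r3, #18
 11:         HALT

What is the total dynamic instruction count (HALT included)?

29

MOV r3, #5 → r3=5
MOV r4, #5 → r4=5
MOV r1, #100 → r1=100
LDR r3, [r1] → r3=M[100]=2
ADD r3, r3, #1 → r3=2+1=3
ADD r1, r1, #4 → r1=100+4=104
SUB r4, r4, #1 → r4=5-1=4
CMP r4, #1  (cmp 4,1)
BGT top: taken
LDR r3, [r1] → r3=M[104]=21
ADD r3, r3, #1 → r3=21+1=22
ADD r1, r1, #4 → r1=104+4=108
SUB r4, r4, #1 → r4=4-1=3
CMP r4, #1  (cmp 3,1)
BGT top: taken
LDR r3, [r1] → r3=M[108]=11
ADD r3, r3, #1 → r3=11+1=12
ADD r1, r1, #4 → r1=108+4=112
SUB r4, r4, #1 → r4=3-1=2
CMP r4, #1  (cmp 2,1)
BGT top: taken
LDR r3, [r1] → r3=M[112]=27
ADD r3, r3, #1 → r3=27+1=28
ADD r1, r1, #4 → r1=112+4=116
SUB r4, r4, #1 → r4=2-1=1
CMP r4, #1  (cmp 1,1)
BGT top: not taken
XOR r3, r3, #18 → r3=28^18=14
halt.
Total executed instructions: 29.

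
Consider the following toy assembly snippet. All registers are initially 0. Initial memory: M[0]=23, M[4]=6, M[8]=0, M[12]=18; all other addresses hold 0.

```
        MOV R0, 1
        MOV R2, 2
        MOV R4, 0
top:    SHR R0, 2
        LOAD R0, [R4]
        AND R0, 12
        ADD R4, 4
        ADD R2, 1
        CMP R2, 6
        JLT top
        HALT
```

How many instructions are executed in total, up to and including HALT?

R0=1
R2=2
R4=0
R0=1>>2=0
R0=M[0]=23
R0=23&12=4
R4=0+4=4
R2=2+1=3
CMP R2, 6  (cmp 3,6)
JLT top: taken
R0=4>>2=1
R0=M[4]=6
R0=6&12=4
R4=4+4=8
R2=3+1=4
CMP R2, 6  (cmp 4,6)
JLT top: taken
R0=4>>2=1
R0=M[8]=0
R0=0&12=0
R4=8+4=12
R2=4+1=5
CMP R2, 6  (cmp 5,6)
JLT top: taken
R0=0>>2=0
R0=M[12]=18
R0=18&12=0
R4=12+4=16
R2=5+1=6
CMP R2, 6  (cmp 6,6)
JLT top: not taken
halt.
Total executed instructions: 32.

32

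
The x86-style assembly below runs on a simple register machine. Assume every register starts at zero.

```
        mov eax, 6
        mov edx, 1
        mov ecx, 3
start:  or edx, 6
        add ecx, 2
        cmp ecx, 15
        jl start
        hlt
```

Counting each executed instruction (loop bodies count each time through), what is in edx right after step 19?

after mov eax, 6: eax=6
after mov edx, 1: edx=1
after mov ecx, 3: ecx=3
after or edx, 6: edx=1|6=7
after add ecx, 2: ecx=3+2=5
cmp ecx, 15  (cmp 5,15)
jl start: taken
after or edx, 6: edx=7|6=7
after add ecx, 2: ecx=5+2=7
cmp ecx, 15  (cmp 7,15)
jl start: taken
after or edx, 6: edx=7|6=7
after add ecx, 2: ecx=7+2=9
cmp ecx, 15  (cmp 9,15)
jl start: taken
after or edx, 6: edx=7|6=7
after add ecx, 2: ecx=9+2=11
cmp ecx, 15  (cmp 11,15)
jl start: taken
After step 19: edx = 7.

7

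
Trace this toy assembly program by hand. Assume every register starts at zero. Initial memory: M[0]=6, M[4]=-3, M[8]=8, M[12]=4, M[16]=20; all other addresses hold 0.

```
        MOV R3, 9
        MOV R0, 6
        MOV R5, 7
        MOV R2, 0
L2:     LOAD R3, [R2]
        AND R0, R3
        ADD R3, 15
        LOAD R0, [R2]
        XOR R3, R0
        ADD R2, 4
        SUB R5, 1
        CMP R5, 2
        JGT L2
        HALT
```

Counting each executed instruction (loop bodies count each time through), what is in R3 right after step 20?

R3=9
R0=6
R5=7
R2=0
R3=M[0]=6
R0=6&6=6
R3=6+15=21
R0=M[0]=6
R3=21^6=19
R2=0+4=4
R5=7-1=6
CMP R5, 2  (cmp 6,2)
JGT L2: taken
R3=M[4]=-3
R0=6&(-3)=4
R3=(-3)+15=12
R0=M[4]=-3
R3=12^(-3)=-15
R2=4+4=8
R5=6-1=5
After step 20: R3 = -15.

-15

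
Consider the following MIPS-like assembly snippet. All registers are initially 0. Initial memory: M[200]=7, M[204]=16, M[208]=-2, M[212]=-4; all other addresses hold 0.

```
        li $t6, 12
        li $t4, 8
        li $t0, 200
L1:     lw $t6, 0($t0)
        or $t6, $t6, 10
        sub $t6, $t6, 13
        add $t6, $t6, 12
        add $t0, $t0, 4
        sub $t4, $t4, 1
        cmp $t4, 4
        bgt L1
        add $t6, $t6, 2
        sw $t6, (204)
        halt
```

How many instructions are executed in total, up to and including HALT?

38

li $t6, 12 → $t6=12
li $t4, 8 → $t4=8
li $t0, 200 → $t0=200
lw $t6, 0($t0) → $t6=M[200]=7
or $t6, $t6, 10 → $t6=7|10=15
sub $t6, $t6, 13 → $t6=15-13=2
add $t6, $t6, 12 → $t6=2+12=14
add $t0, $t0, 4 → $t0=200+4=204
sub $t4, $t4, 1 → $t4=8-1=7
cmp $t4, 4  (cmp 7,4)
bgt L1: taken
lw $t6, 0($t0) → $t6=M[204]=16
or $t6, $t6, 10 → $t6=16|10=26
sub $t6, $t6, 13 → $t6=26-13=13
add $t6, $t6, 12 → $t6=13+12=25
add $t0, $t0, 4 → $t0=204+4=208
sub $t4, $t4, 1 → $t4=7-1=6
cmp $t4, 4  (cmp 6,4)
bgt L1: taken
lw $t6, 0($t0) → $t6=M[208]=-2
or $t6, $t6, 10 → $t6=(-2)|10=-2
sub $t6, $t6, 13 → $t6=(-2)-13=-15
add $t6, $t6, 12 → $t6=(-15)+12=-3
add $t0, $t0, 4 → $t0=208+4=212
sub $t4, $t4, 1 → $t4=6-1=5
cmp $t4, 4  (cmp 5,4)
bgt L1: taken
lw $t6, 0($t0) → $t6=M[212]=-4
or $t6, $t6, 10 → $t6=(-4)|10=-2
sub $t6, $t6, 13 → $t6=(-2)-13=-15
add $t6, $t6, 12 → $t6=(-15)+12=-3
add $t0, $t0, 4 → $t0=212+4=216
sub $t4, $t4, 1 → $t4=5-1=4
cmp $t4, 4  (cmp 4,4)
bgt L1: not taken
add $t6, $t6, 2 → $t6=(-3)+2=-1
sw $t6, (204) → M[204]=-1
halt.
Total executed instructions: 38.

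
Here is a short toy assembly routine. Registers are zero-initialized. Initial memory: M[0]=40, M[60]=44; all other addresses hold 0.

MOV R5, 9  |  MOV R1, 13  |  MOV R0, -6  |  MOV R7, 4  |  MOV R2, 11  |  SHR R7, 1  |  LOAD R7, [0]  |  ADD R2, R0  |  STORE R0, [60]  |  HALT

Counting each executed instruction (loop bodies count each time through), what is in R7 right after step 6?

2

after MOV R5, 9: R5=9
after MOV R1, 13: R1=13
after MOV R0, -6: R0=-6
after MOV R7, 4: R7=4
after MOV R2, 11: R2=11
after SHR R7, 1: R7=4>>1=2
After step 6: R7 = 2.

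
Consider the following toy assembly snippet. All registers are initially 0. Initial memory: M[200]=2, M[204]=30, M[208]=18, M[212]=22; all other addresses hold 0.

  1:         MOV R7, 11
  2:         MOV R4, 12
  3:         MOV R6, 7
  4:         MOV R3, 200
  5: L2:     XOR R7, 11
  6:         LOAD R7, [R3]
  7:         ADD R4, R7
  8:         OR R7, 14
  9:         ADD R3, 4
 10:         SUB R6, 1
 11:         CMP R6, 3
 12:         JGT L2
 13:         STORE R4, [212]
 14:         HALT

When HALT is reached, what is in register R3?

MOV R7, 11 → R7=11
MOV R4, 12 → R4=12
MOV R6, 7 → R6=7
MOV R3, 200 → R3=200
XOR R7, 11 → R7=11^11=0
LOAD R7, [R3] → R7=M[200]=2
ADD R4, R7 → R4=12+2=14
OR R7, 14 → R7=2|14=14
ADD R3, 4 → R3=200+4=204
SUB R6, 1 → R6=7-1=6
CMP R6, 3  (cmp 6,3)
JGT L2: taken
XOR R7, 11 → R7=14^11=5
LOAD R7, [R3] → R7=M[204]=30
ADD R4, R7 → R4=14+30=44
OR R7, 14 → R7=30|14=30
ADD R3, 4 → R3=204+4=208
SUB R6, 1 → R6=6-1=5
CMP R6, 3  (cmp 5,3)
JGT L2: taken
XOR R7, 11 → R7=30^11=21
LOAD R7, [R3] → R7=M[208]=18
ADD R4, R7 → R4=44+18=62
OR R7, 14 → R7=18|14=30
ADD R3, 4 → R3=208+4=212
SUB R6, 1 → R6=5-1=4
CMP R6, 3  (cmp 4,3)
JGT L2: taken
XOR R7, 11 → R7=30^11=21
LOAD R7, [R3] → R7=M[212]=22
ADD R4, R7 → R4=62+22=84
OR R7, 14 → R7=22|14=30
ADD R3, 4 → R3=212+4=216
SUB R6, 1 → R6=4-1=3
CMP R6, 3  (cmp 3,3)
JGT L2: not taken
STORE R4, [212] → M[212]=84
halt.

216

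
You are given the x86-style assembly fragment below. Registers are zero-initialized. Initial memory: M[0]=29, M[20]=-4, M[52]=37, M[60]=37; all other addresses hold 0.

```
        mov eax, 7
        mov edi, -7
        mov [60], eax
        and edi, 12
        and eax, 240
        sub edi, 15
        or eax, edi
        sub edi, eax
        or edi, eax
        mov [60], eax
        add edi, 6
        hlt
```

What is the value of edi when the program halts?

after mov eax, 7: eax=7
after mov edi, -7: edi=-7
mov [60], eax → M[60]=7
after and edi, 12: edi=(-7)&12=8
after and eax, 240: eax=7&240=0
after sub edi, 15: edi=8-15=-7
after or eax, edi: eax=0|(-7)=-7
after sub edi, eax: edi=(-7)-(-7)=0
after or edi, eax: edi=0|(-7)=-7
mov [60], eax → M[60]=-7
after add edi, 6: edi=(-7)+6=-1
halt.

-1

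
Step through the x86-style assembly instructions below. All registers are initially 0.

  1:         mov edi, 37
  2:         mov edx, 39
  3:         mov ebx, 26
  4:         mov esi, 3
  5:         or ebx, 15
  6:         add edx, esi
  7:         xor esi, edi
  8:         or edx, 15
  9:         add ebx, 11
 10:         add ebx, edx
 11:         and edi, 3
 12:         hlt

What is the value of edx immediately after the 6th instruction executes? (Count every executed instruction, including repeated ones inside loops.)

42

mov edi, 37 → edi=37
mov edx, 39 → edx=39
mov ebx, 26 → ebx=26
mov esi, 3 → esi=3
or ebx, 15 → ebx=26|15=31
add edx, esi → edx=39+3=42
After step 6: edx = 42.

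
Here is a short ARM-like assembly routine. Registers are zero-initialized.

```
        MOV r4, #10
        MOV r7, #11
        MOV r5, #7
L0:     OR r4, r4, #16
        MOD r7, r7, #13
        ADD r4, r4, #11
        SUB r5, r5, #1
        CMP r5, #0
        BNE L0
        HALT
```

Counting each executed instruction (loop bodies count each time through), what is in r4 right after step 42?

167

r4=10
r7=11
r5=7
r4=10|16=26
r7=11%13=11
r4=26+11=37
r5=7-1=6
CMP r5, #0  (cmp 6,0)
BNE L0: taken
r4=37|16=53
r7=11%13=11
r4=53+11=64
r5=6-1=5
CMP r5, #0  (cmp 5,0)
BNE L0: taken
r4=64|16=80
r7=11%13=11
r4=80+11=91
r5=5-1=4
CMP r5, #0  (cmp 4,0)
BNE L0: taken
r4=91|16=91
r7=11%13=11
r4=91+11=102
r5=4-1=3
CMP r5, #0  (cmp 3,0)
BNE L0: taken
r4=102|16=118
r7=11%13=11
r4=118+11=129
r5=3-1=2
CMP r5, #0  (cmp 2,0)
BNE L0: taken
r4=129|16=145
r7=11%13=11
r4=145+11=156
r5=2-1=1
CMP r5, #0  (cmp 1,0)
BNE L0: taken
r4=156|16=156
r7=11%13=11
r4=156+11=167
After step 42: r4 = 167.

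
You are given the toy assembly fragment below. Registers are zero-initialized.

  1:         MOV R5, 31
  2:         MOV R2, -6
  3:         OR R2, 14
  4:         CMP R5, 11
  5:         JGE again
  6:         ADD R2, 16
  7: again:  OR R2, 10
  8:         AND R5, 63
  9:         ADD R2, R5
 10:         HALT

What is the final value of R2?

after MOV R5, 31: R5=31
after MOV R2, -6: R2=-6
after OR R2, 14: R2=(-6)|14=-2
CMP R5, 11  (cmp 31,11)
JGE again: taken
after OR R2, 10: R2=(-2)|10=-2
after AND R5, 63: R5=31&63=31
after ADD R2, R5: R2=(-2)+31=29
halt.

29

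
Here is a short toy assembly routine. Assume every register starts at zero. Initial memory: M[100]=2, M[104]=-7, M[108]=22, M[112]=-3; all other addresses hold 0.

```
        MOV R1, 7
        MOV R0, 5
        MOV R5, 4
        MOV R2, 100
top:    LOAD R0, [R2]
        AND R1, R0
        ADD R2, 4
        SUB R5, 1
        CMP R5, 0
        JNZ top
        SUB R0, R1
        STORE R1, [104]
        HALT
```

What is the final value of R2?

116

MOV R1, 7 → R1=7
MOV R0, 5 → R0=5
MOV R5, 4 → R5=4
MOV R2, 100 → R2=100
LOAD R0, [R2] → R0=M[100]=2
AND R1, R0 → R1=7&2=2
ADD R2, 4 → R2=100+4=104
SUB R5, 1 → R5=4-1=3
CMP R5, 0  (cmp 3,0)
JNZ top: taken
LOAD R0, [R2] → R0=M[104]=-7
AND R1, R0 → R1=2&(-7)=0
ADD R2, 4 → R2=104+4=108
SUB R5, 1 → R5=3-1=2
CMP R5, 0  (cmp 2,0)
JNZ top: taken
LOAD R0, [R2] → R0=M[108]=22
AND R1, R0 → R1=0&22=0
ADD R2, 4 → R2=108+4=112
SUB R5, 1 → R5=2-1=1
CMP R5, 0  (cmp 1,0)
JNZ top: taken
LOAD R0, [R2] → R0=M[112]=-3
AND R1, R0 → R1=0&(-3)=0
ADD R2, 4 → R2=112+4=116
SUB R5, 1 → R5=1-1=0
CMP R5, 0  (cmp 0,0)
JNZ top: not taken
SUB R0, R1 → R0=(-3)-0=-3
STORE R1, [104] → M[104]=0
halt.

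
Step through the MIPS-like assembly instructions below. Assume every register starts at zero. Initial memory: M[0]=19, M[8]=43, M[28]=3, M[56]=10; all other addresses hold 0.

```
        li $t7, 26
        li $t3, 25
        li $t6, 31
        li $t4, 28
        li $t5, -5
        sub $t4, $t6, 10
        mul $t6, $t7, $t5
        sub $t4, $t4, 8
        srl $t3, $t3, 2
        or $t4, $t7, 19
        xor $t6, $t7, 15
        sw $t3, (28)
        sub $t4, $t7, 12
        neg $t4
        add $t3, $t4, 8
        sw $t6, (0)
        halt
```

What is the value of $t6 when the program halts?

li $t7, 26 → $t7=26
li $t3, 25 → $t3=25
li $t6, 31 → $t6=31
li $t4, 28 → $t4=28
li $t5, -5 → $t5=-5
sub $t4, $t6, 10 → $t4=31-10=21
mul $t6, $t7, $t5 → $t6=26*(-5)=-130
sub $t4, $t4, 8 → $t4=21-8=13
srl $t3, $t3, 2 → $t3=25>>2=6
or $t4, $t7, 19 → $t4=26|19=27
xor $t6, $t7, 15 → $t6=26^15=21
sw $t3, (28) → M[28]=6
sub $t4, $t7, 12 → $t4=26-12=14
neg $t4 → $t4=-(14)=-14
add $t3, $t4, 8 → $t3=(-14)+8=-6
sw $t6, (0) → M[0]=21
halt.

21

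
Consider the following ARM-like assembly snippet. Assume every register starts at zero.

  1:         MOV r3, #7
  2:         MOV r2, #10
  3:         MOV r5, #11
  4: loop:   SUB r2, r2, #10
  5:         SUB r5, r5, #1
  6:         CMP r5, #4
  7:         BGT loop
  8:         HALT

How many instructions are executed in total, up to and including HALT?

32

MOV r3, #7 → r3=7
MOV r2, #10 → r2=10
MOV r5, #11 → r5=11
SUB r2, r2, #10 → r2=10-10=0
SUB r5, r5, #1 → r5=11-1=10
CMP r5, #4  (cmp 10,4)
BGT loop: taken
SUB r2, r2, #10 → r2=0-10=-10
SUB r5, r5, #1 → r5=10-1=9
CMP r5, #4  (cmp 9,4)
BGT loop: taken
SUB r2, r2, #10 → r2=(-10)-10=-20
SUB r5, r5, #1 → r5=9-1=8
CMP r5, #4  (cmp 8,4)
BGT loop: taken
SUB r2, r2, #10 → r2=(-20)-10=-30
SUB r5, r5, #1 → r5=8-1=7
CMP r5, #4  (cmp 7,4)
BGT loop: taken
SUB r2, r2, #10 → r2=(-30)-10=-40
SUB r5, r5, #1 → r5=7-1=6
CMP r5, #4  (cmp 6,4)
BGT loop: taken
SUB r2, r2, #10 → r2=(-40)-10=-50
SUB r5, r5, #1 → r5=6-1=5
CMP r5, #4  (cmp 5,4)
BGT loop: taken
SUB r2, r2, #10 → r2=(-50)-10=-60
SUB r5, r5, #1 → r5=5-1=4
CMP r5, #4  (cmp 4,4)
BGT loop: not taken
halt.
Total executed instructions: 32.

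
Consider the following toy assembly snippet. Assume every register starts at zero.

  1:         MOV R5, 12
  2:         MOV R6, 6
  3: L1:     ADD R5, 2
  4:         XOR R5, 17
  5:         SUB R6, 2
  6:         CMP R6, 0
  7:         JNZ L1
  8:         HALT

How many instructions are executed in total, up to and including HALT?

18

after MOV R5, 12: R5=12
after MOV R6, 6: R6=6
after ADD R5, 2: R5=12+2=14
after XOR R5, 17: R5=14^17=31
after SUB R6, 2: R6=6-2=4
CMP R6, 0  (cmp 4,0)
JNZ L1: taken
after ADD R5, 2: R5=31+2=33
after XOR R5, 17: R5=33^17=48
after SUB R6, 2: R6=4-2=2
CMP R6, 0  (cmp 2,0)
JNZ L1: taken
after ADD R5, 2: R5=48+2=50
after XOR R5, 17: R5=50^17=35
after SUB R6, 2: R6=2-2=0
CMP R6, 0  (cmp 0,0)
JNZ L1: not taken
halt.
Total executed instructions: 18.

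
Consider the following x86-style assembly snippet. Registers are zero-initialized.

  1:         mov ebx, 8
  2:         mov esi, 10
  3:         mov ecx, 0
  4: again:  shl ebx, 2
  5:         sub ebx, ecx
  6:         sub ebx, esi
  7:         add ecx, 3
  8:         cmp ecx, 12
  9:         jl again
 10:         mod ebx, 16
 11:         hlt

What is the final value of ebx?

ebx=8
esi=10
ecx=0
ebx=8<<2=32
ebx=32-0=32
ebx=32-10=22
ecx=0+3=3
cmp ecx, 12  (cmp 3,12)
jl again: taken
ebx=22<<2=88
ebx=88-3=85
ebx=85-10=75
ecx=3+3=6
cmp ecx, 12  (cmp 6,12)
jl again: taken
ebx=75<<2=300
ebx=300-6=294
ebx=294-10=284
ecx=6+3=9
cmp ecx, 12  (cmp 9,12)
jl again: taken
ebx=284<<2=1136
ebx=1136-9=1127
ebx=1127-10=1117
ecx=9+3=12
cmp ecx, 12  (cmp 12,12)
jl again: not taken
ebx=1117%16=13
halt.

13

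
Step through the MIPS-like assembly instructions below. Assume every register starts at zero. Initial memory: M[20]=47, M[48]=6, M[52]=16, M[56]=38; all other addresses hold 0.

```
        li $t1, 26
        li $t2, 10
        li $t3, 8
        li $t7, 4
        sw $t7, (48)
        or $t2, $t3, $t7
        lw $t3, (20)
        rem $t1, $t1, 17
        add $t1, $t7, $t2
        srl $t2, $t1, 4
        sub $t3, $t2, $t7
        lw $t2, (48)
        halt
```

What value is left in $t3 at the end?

$t1=26
$t2=10
$t3=8
$t7=4
sw $t7, (48) → M[48]=4
$t2=8|4=12
$t3=M[20]=47
$t1=26%17=9
$t1=4+12=16
$t2=16>>4=1
$t3=1-4=-3
$t2=M[48]=4
halt.

-3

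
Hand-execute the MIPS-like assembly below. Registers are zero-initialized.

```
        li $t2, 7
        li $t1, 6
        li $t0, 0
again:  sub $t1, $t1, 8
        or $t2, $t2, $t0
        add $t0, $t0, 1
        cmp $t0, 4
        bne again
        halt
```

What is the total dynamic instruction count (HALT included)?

24

$t2=7
$t1=6
$t0=0
$t1=6-8=-2
$t2=7|0=7
$t0=0+1=1
cmp $t0, 4  (cmp 1,4)
bne again: taken
$t1=(-2)-8=-10
$t2=7|1=7
$t0=1+1=2
cmp $t0, 4  (cmp 2,4)
bne again: taken
$t1=(-10)-8=-18
$t2=7|2=7
$t0=2+1=3
cmp $t0, 4  (cmp 3,4)
bne again: taken
$t1=(-18)-8=-26
$t2=7|3=7
$t0=3+1=4
cmp $t0, 4  (cmp 4,4)
bne again: not taken
halt.
Total executed instructions: 24.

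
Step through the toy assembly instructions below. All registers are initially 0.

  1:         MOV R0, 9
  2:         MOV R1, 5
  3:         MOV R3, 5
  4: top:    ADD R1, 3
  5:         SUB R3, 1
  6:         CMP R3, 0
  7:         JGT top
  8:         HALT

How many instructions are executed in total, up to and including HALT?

R0=9
R1=5
R3=5
R1=5+3=8
R3=5-1=4
CMP R3, 0  (cmp 4,0)
JGT top: taken
R1=8+3=11
R3=4-1=3
CMP R3, 0  (cmp 3,0)
JGT top: taken
R1=11+3=14
R3=3-1=2
CMP R3, 0  (cmp 2,0)
JGT top: taken
R1=14+3=17
R3=2-1=1
CMP R3, 0  (cmp 1,0)
JGT top: taken
R1=17+3=20
R3=1-1=0
CMP R3, 0  (cmp 0,0)
JGT top: not taken
halt.
Total executed instructions: 24.

24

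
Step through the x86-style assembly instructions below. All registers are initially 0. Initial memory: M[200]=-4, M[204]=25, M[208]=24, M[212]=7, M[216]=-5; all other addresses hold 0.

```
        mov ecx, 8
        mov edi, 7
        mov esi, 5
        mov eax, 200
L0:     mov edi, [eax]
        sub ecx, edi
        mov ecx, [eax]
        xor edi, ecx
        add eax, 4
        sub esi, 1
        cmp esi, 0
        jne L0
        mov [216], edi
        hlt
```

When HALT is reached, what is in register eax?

ecx=8
edi=7
esi=5
eax=200
edi=M[200]=-4
ecx=8-(-4)=12
ecx=M[200]=-4
edi=(-4)^(-4)=0
eax=200+4=204
esi=5-1=4
cmp esi, 0  (cmp 4,0)
jne L0: taken
edi=M[204]=25
ecx=(-4)-25=-29
ecx=M[204]=25
edi=25^25=0
eax=204+4=208
esi=4-1=3
cmp esi, 0  (cmp 3,0)
jne L0: taken
edi=M[208]=24
ecx=25-24=1
ecx=M[208]=24
edi=24^24=0
eax=208+4=212
esi=3-1=2
cmp esi, 0  (cmp 2,0)
jne L0: taken
edi=M[212]=7
ecx=24-7=17
ecx=M[212]=7
edi=7^7=0
eax=212+4=216
esi=2-1=1
cmp esi, 0  (cmp 1,0)
jne L0: taken
edi=M[216]=-5
ecx=7-(-5)=12
ecx=M[216]=-5
edi=(-5)^(-5)=0
eax=216+4=220
esi=1-1=0
cmp esi, 0  (cmp 0,0)
jne L0: not taken
mov [216], edi → M[216]=0
halt.

220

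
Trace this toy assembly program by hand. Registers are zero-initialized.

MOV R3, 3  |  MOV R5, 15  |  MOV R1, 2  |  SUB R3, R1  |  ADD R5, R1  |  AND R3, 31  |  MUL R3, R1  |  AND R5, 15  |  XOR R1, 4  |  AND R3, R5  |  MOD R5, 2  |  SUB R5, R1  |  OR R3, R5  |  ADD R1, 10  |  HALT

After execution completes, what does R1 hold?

MOV R3, 3 → R3=3
MOV R5, 15 → R5=15
MOV R1, 2 → R1=2
SUB R3, R1 → R3=3-2=1
ADD R5, R1 → R5=15+2=17
AND R3, 31 → R3=1&31=1
MUL R3, R1 → R3=1*2=2
AND R5, 15 → R5=17&15=1
XOR R1, 4 → R1=2^4=6
AND R3, R5 → R3=2&1=0
MOD R5, 2 → R5=1%2=1
SUB R5, R1 → R5=1-6=-5
OR R3, R5 → R3=0|(-5)=-5
ADD R1, 10 → R1=6+10=16
halt.

16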